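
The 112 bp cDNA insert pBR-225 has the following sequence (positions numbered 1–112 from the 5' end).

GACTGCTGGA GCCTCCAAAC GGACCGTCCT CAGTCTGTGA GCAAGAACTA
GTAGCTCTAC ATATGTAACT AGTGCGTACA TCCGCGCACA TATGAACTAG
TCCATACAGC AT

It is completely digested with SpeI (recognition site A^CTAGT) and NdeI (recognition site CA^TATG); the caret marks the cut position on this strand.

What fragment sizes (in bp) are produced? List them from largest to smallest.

SpeI sites (ACTAGT) start at positions 47, 68, 96.
SpeI cuts after the first base of each site, so after positions 47, 68, 96.
NdeI sites (CATATG) start at positions 60, 89.
NdeI cuts after base 2 of each site, so after positions 61, 90.
Combined cut positions: 47, 61, 68, 90, 96.
Linear molecule, 5 cuts → 6 fragments:
  1–47 → 47 bp
  48–61 → 14 bp
  62–68 → 7 bp
  69–90 → 22 bp
  91–96 → 6 bp
  97–112 → 16 bp
Sorted largest to smallest: 47, 22, 16, 14, 7, 6 bp.

47, 22, 16, 14, 7, 6 bp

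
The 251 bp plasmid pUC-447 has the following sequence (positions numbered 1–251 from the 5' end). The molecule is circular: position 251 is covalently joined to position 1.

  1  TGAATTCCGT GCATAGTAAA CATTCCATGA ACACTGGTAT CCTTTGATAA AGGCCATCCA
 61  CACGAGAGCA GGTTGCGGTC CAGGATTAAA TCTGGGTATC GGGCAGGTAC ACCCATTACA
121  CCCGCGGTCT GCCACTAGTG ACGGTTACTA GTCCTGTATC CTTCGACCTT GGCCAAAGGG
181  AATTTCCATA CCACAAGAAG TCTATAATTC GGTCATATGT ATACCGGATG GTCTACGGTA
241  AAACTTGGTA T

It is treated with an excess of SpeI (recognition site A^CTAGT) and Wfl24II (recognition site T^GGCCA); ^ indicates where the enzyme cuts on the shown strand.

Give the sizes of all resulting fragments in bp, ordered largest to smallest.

SpeI sites (ACTAGT) start at positions 134, 147.
SpeI cuts after the first base of each site, so after positions 134, 147.
The Wfl24II site (TGGCCA) starts at position 170.
Wfl24II cuts after the first base of each site, so after position 170.
Combined cut positions: 134, 147, 170.
Circular molecule, 3 cuts → 3 fragments:
  135–147 → 13 bp
  148–170 → 23 bp
  171–251 then 1–134 → 81 + 134 = 215 bp
Sorted largest to smallest: 215, 23, 13 bp.

215, 23, 13 bp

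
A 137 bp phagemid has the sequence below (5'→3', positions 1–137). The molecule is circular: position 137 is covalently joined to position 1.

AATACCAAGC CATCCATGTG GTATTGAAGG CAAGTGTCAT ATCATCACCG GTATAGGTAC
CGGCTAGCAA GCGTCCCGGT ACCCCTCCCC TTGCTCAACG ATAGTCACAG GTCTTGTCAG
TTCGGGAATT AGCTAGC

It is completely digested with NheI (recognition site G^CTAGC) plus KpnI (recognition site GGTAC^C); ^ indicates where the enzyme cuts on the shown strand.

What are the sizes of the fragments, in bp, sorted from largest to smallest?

65, 50, 19, 3 bp

NheI sites (GCTAGC) start at positions 63, 132.
NheI cuts after the first base of each site, so after positions 63, 132.
KpnI sites (GGTACC) start at positions 56, 78.
KpnI cuts after base 5 of each site (before the last base), so after positions 60, 82.
Combined cut positions: 60, 63, 82, 132.
Circular molecule, 4 cuts → 4 fragments:
  61–63 → 3 bp
  64–82 → 19 bp
  83–132 → 50 bp
  133–137 then 1–60 → 5 + 60 = 65 bp
Sorted largest to smallest: 65, 50, 19, 3 bp.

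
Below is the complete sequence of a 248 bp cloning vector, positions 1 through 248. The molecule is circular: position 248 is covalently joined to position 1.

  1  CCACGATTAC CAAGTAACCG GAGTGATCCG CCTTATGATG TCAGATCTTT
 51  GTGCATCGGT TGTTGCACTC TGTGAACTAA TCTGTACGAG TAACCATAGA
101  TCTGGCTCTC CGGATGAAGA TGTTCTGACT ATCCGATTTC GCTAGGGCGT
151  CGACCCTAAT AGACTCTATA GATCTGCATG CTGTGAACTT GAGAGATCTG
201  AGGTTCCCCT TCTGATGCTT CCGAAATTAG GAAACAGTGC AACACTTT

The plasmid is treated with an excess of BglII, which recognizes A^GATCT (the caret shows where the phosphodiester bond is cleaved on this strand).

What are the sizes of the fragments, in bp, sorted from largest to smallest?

BglII sites (AGATCT) start at positions 43, 98, 170, 194.
BglII cuts after the first base of each site, so after positions 43, 98, 170, 194.
Circular molecule, 4 cuts → 4 fragments:
  44–98 → 55 bp
  99–170 → 72 bp
  171–194 → 24 bp
  195–248 then 1–43 → 54 + 43 = 97 bp
Sorted largest to smallest: 97, 72, 55, 24 bp.

97, 72, 55, 24 bp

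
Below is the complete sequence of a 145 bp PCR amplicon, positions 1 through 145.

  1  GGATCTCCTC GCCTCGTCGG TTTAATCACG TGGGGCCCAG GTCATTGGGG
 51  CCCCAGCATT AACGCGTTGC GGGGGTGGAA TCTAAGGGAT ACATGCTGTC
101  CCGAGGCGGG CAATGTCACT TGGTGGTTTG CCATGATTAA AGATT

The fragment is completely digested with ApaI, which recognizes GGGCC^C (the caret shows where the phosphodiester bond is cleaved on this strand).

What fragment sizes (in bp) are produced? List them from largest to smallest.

93, 37, 15 bp

ApaI sites (GGGCCC) start at positions 33, 48.
ApaI cuts after base 5 of each site (before the last base), so after positions 37, 52.
Linear molecule, 2 cuts → 3 fragments:
  1–37 → 37 bp
  38–52 → 15 bp
  53–145 → 93 bp
Sorted largest to smallest: 93, 37, 15 bp.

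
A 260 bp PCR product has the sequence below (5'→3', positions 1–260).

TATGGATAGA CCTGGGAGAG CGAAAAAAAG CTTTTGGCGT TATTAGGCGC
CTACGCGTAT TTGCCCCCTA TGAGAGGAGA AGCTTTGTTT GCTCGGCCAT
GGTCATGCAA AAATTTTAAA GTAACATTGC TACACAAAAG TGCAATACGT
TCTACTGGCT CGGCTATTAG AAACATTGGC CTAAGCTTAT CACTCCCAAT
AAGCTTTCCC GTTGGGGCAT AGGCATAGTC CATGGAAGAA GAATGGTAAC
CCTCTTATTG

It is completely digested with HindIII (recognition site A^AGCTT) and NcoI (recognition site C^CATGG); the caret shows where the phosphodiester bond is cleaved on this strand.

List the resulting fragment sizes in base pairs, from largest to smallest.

HindIII sites (AAGCTT) start at positions 28, 80, 183, 201.
HindIII cuts after the first base of each site, so after positions 28, 80, 183, 201.
NcoI sites (CCATGG) start at positions 97, 230.
NcoI cuts after the first base of each site, so after positions 97, 230.
Combined cut positions: 28, 80, 97, 183, 201, 230.
Linear molecule, 6 cuts → 7 fragments:
  1–28 → 28 bp
  29–80 → 52 bp
  81–97 → 17 bp
  98–183 → 86 bp
  184–201 → 18 bp
  202–230 → 29 bp
  231–260 → 30 bp
Sorted largest to smallest: 86, 52, 30, 29, 28, 18, 17 bp.

86, 52, 30, 29, 28, 18, 17 bp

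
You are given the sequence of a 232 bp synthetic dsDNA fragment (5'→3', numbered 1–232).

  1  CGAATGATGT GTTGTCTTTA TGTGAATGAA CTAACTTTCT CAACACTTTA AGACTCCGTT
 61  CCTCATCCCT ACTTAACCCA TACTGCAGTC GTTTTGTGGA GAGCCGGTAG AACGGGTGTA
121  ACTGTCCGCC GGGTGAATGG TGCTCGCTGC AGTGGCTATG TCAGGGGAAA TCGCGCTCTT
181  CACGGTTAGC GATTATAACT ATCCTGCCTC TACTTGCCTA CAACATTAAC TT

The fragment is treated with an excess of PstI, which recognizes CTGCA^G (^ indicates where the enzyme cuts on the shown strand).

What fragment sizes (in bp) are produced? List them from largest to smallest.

87, 81, 64 bp

PstI sites (CTGCAG) start at positions 83, 147.
PstI cuts after base 5 of each site (before the last base), so after positions 87, 151.
Linear molecule, 2 cuts → 3 fragments:
  1–87 → 87 bp
  88–151 → 64 bp
  152–232 → 81 bp
Sorted largest to smallest: 87, 81, 64 bp.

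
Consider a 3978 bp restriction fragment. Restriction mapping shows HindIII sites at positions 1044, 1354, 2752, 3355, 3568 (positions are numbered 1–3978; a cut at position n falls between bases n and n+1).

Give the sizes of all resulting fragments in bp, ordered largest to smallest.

1398, 1044, 603, 410, 310, 213 bp

Linear molecule, 5 cuts → 6 fragments:
  1044 − 0 = 1044 bp
  1354 − 1044 = 310 bp
  2752 − 1354 = 1398 bp
  3355 − 2752 = 603 bp
  3568 − 3355 = 213 bp
  3978 − 3568 = 410 bp
Sorted largest to smallest: 1398, 1044, 603, 410, 310, 213 bp.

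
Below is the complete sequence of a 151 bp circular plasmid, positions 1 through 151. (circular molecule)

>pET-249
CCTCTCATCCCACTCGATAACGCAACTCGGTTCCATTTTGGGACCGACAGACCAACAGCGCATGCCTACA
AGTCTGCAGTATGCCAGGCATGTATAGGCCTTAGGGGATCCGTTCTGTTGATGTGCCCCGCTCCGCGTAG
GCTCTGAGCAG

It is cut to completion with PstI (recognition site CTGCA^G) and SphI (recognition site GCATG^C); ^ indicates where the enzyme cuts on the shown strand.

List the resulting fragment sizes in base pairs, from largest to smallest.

The PstI site (CTGCAG) starts at position 74.
PstI cuts after base 5 of each site (before the last base), so after position 78.
The SphI site (GCATGC) starts at position 60.
SphI cuts after base 5 of each site (before the last base), so after position 64.
Combined cut positions: 64, 78.
Circular molecule, 2 cuts → 2 fragments:
  65–78 → 14 bp
  79–151 then 1–64 → 73 + 64 = 137 bp
Sorted largest to smallest: 137, 14 bp.

137, 14 bp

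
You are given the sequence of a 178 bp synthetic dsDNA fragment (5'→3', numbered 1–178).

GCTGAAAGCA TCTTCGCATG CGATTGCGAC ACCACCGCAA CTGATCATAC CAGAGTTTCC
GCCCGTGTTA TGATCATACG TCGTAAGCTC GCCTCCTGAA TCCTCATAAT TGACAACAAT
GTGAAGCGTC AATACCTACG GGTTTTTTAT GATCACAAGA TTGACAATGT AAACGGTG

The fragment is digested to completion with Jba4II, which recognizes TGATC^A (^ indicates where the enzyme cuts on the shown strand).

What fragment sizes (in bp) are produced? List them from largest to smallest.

Jba4II sites (TGATCA) start at positions 42, 71, 150.
Jba4II cuts after base 5 of each site (before the last base), so after positions 46, 75, 154.
Linear molecule, 3 cuts → 4 fragments:
  1–46 → 46 bp
  47–75 → 29 bp
  76–154 → 79 bp
  155–178 → 24 bp
Sorted largest to smallest: 79, 46, 29, 24 bp.

79, 46, 29, 24 bp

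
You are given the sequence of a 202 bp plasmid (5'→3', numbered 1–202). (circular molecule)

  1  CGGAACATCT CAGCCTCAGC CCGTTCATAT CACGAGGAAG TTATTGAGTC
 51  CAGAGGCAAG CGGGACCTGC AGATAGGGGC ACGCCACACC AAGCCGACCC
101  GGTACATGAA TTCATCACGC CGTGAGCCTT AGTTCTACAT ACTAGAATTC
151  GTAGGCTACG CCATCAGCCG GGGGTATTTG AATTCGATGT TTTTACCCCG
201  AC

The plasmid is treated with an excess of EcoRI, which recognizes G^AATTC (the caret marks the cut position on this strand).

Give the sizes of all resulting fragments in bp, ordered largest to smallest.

130, 37, 35 bp

EcoRI sites (GAATTC) start at positions 108, 145, 180.
EcoRI cuts after the first base of each site, so after positions 108, 145, 180.
Circular molecule, 3 cuts → 3 fragments:
  109–145 → 37 bp
  146–180 → 35 bp
  181–202 then 1–108 → 22 + 108 = 130 bp
Sorted largest to smallest: 130, 37, 35 bp.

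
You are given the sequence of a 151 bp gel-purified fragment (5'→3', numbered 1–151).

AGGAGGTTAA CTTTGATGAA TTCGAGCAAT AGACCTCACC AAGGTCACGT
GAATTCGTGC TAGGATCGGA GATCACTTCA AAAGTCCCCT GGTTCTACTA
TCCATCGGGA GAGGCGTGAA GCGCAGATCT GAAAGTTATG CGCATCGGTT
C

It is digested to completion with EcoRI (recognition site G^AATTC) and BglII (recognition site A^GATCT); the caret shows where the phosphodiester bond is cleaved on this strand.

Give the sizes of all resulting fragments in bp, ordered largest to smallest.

EcoRI sites (GAATTC) start at positions 18, 51.
EcoRI cuts after the first base of each site, so after positions 18, 51.
The BglII site (AGATCT) starts at position 125.
BglII cuts after the first base of each site, so after position 125.
Combined cut positions: 18, 51, 125.
Linear molecule, 3 cuts → 4 fragments:
  1–18 → 18 bp
  19–51 → 33 bp
  52–125 → 74 bp
  126–151 → 26 bp
Sorted largest to smallest: 74, 33, 26, 18 bp.

74, 33, 26, 18 bp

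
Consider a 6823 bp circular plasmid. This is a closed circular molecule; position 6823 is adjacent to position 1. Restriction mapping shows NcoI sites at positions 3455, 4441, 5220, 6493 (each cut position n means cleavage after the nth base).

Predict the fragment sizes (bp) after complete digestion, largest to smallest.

Circular molecule, 4 cuts → 4 fragments:
  4441 − 3455 = 986 bp
  5220 − 4441 = 779 bp
  6493 − 5220 = 1273 bp
  wrap: 6823 − 6493 + 3455 = 3785 bp
Sorted largest to smallest: 3785, 1273, 986, 779 bp.

3785, 1273, 986, 779 bp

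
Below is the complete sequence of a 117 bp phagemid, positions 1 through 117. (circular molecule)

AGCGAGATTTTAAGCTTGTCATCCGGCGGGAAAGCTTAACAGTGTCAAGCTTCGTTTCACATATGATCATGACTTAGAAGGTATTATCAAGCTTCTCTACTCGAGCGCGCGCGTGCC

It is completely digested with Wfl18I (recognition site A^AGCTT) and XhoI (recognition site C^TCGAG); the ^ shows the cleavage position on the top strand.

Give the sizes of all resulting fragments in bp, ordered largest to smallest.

Wfl18I sites (AAGCTT) start at positions 12, 32, 47, 89.
Wfl18I cuts after the first base of each site, so after positions 12, 32, 47, 89.
The XhoI site (CTCGAG) starts at position 100.
XhoI cuts after the first base of each site, so after position 100.
Combined cut positions: 12, 32, 47, 89, 100.
Circular molecule, 5 cuts → 5 fragments:
  13–32 → 20 bp
  33–47 → 15 bp
  48–89 → 42 bp
  90–100 → 11 bp
  101–117 then 1–12 → 17 + 12 = 29 bp
Sorted largest to smallest: 42, 29, 20, 15, 11 bp.

42, 29, 20, 15, 11 bp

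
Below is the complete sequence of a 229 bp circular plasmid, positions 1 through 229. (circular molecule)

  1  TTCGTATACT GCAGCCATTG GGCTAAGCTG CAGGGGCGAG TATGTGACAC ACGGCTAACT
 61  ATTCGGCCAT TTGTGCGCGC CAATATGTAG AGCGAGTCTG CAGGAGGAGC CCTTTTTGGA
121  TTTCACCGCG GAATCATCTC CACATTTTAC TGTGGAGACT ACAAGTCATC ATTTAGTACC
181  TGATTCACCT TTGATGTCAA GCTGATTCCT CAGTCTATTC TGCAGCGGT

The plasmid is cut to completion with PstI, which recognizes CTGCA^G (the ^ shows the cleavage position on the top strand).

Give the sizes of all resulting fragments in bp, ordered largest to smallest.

122, 70, 19, 18 bp

PstI sites (CTGCAG) start at positions 9, 28, 98, 220.
PstI cuts after base 5 of each site (before the last base), so after positions 13, 32, 102, 224.
Circular molecule, 4 cuts → 4 fragments:
  14–32 → 19 bp
  33–102 → 70 bp
  103–224 → 122 bp
  225–229 then 1–13 → 5 + 13 = 18 bp
Sorted largest to smallest: 122, 70, 19, 18 bp.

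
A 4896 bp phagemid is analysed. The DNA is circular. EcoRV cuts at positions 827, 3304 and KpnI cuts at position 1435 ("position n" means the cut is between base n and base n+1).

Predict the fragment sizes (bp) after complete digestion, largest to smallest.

2419, 1869, 608 bp

Combined cut positions (sorted): 827, 1435, 3304.
Circular molecule, 3 cuts → 3 fragments:
  1435 − 827 = 608 bp
  3304 − 1435 = 1869 bp
  wrap: 4896 − 3304 + 827 = 2419 bp
Sorted largest to smallest: 2419, 1869, 608 bp.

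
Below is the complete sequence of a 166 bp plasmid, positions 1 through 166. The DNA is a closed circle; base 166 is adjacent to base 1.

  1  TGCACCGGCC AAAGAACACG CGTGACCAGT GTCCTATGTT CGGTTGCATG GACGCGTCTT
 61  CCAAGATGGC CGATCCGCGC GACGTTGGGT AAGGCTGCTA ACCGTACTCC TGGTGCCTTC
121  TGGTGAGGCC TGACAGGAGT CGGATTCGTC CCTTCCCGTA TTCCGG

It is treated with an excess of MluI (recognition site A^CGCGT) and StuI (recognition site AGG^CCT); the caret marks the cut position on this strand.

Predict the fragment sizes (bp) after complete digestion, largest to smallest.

MluI sites (ACGCGT) start at positions 18, 52.
MluI cuts after the first base of each site, so after positions 18, 52.
The StuI site (AGGCCT) starts at position 126.
StuI cuts after base 3 of each site, so after position 128.
Combined cut positions: 18, 52, 128.
Circular molecule, 3 cuts → 3 fragments:
  19–52 → 34 bp
  53–128 → 76 bp
  129–166 then 1–18 → 38 + 18 = 56 bp
Sorted largest to smallest: 76, 56, 34 bp.

76, 56, 34 bp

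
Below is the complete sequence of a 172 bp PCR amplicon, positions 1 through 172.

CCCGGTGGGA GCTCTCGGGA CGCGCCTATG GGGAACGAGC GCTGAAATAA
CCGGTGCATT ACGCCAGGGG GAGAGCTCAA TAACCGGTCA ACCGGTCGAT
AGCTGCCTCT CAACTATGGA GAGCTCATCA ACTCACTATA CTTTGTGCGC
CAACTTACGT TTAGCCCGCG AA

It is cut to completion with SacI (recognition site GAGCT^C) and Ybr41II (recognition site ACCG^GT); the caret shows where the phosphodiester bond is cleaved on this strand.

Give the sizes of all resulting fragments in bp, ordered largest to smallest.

SacI sites (GAGCTC) start at positions 9, 73, 121.
SacI cuts after base 5 of each site (before the last base), so after positions 13, 77, 125.
Ybr41II sites (ACCGGT) start at positions 50, 83, 91.
Ybr41II cuts after base 4 of each site, so after positions 53, 86, 94.
Combined cut positions: 13, 53, 77, 86, 94, 125.
Linear molecule, 6 cuts → 7 fragments:
  1–13 → 13 bp
  14–53 → 40 bp
  54–77 → 24 bp
  78–86 → 9 bp
  87–94 → 8 bp
  95–125 → 31 bp
  126–172 → 47 bp
Sorted largest to smallest: 47, 40, 31, 24, 13, 9, 8 bp.

47, 40, 31, 24, 13, 9, 8 bp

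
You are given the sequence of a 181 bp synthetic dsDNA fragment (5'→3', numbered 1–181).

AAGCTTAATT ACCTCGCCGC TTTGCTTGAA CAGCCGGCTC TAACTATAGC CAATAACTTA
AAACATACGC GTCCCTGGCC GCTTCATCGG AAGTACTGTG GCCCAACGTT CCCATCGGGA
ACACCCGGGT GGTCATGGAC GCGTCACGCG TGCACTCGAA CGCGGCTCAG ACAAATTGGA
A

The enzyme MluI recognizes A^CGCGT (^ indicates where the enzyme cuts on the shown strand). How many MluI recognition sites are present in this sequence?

3

ACGCGT occurs starting at positions 67, 139, 146.
MluI cuts at 3 sites.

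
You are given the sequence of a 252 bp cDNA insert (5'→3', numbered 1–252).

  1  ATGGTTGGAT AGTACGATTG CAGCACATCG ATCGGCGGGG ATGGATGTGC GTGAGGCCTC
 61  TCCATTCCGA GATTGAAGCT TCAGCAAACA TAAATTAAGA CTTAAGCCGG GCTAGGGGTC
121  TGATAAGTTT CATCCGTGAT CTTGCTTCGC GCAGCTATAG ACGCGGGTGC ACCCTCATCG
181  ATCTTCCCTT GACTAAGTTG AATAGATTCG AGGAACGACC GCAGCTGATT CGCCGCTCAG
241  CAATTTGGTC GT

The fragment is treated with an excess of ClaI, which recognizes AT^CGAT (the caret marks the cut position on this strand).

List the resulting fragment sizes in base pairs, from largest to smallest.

150, 74, 28 bp

ClaI sites (ATCGAT) start at positions 27, 177.
ClaI cuts after base 2 of each site, so after positions 28, 178.
Linear molecule, 2 cuts → 3 fragments:
  1–28 → 28 bp
  29–178 → 150 bp
  179–252 → 74 bp
Sorted largest to smallest: 150, 74, 28 bp.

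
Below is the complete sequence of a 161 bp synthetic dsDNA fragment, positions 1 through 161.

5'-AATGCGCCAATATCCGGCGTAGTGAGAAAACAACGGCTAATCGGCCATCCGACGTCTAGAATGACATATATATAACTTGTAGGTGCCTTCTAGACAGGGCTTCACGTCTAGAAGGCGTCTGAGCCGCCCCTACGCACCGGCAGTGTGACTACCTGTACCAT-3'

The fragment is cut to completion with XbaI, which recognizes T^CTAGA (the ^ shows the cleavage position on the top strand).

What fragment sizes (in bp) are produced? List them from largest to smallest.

XbaI sites (TCTAGA) start at positions 55, 89, 107.
XbaI cuts after the first base of each site, so after positions 55, 89, 107.
Linear molecule, 3 cuts → 4 fragments:
  1–55 → 55 bp
  56–89 → 34 bp
  90–107 → 18 bp
  108–161 → 54 bp
Sorted largest to smallest: 55, 54, 34, 18 bp.

55, 54, 34, 18 bp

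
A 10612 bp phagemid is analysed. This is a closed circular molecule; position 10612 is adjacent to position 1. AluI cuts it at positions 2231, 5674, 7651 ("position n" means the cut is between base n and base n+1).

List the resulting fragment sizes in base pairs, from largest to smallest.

5192, 3443, 1977 bp

Circular molecule, 3 cuts → 3 fragments:
  5674 − 2231 = 3443 bp
  7651 − 5674 = 1977 bp
  wrap: 10612 − 7651 + 2231 = 5192 bp
Sorted largest to smallest: 5192, 3443, 1977 bp.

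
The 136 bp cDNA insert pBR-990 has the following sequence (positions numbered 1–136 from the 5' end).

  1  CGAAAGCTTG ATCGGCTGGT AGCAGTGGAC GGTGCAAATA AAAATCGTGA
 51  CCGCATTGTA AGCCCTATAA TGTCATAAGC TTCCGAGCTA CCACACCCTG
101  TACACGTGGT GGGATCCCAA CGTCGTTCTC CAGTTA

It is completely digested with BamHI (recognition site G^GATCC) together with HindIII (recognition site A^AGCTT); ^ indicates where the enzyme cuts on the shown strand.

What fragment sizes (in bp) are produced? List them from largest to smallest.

The BamHI site (GGATCC) starts at position 112.
BamHI cuts after the first base of each site, so after position 112.
HindIII sites (AAGCTT) start at positions 4, 77.
HindIII cuts after the first base of each site, so after positions 4, 77.
Combined cut positions: 4, 77, 112.
Linear molecule, 3 cuts → 4 fragments:
  1–4 → 4 bp
  5–77 → 73 bp
  78–112 → 35 bp
  113–136 → 24 bp
Sorted largest to smallest: 73, 35, 24, 4 bp.

73, 35, 24, 4 bp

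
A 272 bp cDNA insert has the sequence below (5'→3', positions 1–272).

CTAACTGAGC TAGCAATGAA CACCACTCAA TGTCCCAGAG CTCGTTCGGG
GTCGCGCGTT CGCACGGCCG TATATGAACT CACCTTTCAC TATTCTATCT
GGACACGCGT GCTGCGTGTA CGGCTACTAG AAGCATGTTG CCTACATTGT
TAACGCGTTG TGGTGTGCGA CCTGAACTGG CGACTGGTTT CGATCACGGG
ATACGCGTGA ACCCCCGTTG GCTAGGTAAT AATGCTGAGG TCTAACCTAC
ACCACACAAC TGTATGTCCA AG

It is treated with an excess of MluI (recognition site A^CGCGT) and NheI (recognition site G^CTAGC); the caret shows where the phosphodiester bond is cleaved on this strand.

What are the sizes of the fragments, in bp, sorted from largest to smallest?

MluI sites (ACGCGT) start at positions 105, 153, 203.
MluI cuts after the first base of each site, so after positions 105, 153, 203.
The NheI site (GCTAGC) starts at position 9.
NheI cuts after the first base of each site, so after position 9.
Combined cut positions: 9, 105, 153, 203.
Linear molecule, 4 cuts → 5 fragments:
  1–9 → 9 bp
  10–105 → 96 bp
  106–153 → 48 bp
  154–203 → 50 bp
  204–272 → 69 bp
Sorted largest to smallest: 96, 69, 50, 48, 9 bp.

96, 69, 50, 48, 9 bp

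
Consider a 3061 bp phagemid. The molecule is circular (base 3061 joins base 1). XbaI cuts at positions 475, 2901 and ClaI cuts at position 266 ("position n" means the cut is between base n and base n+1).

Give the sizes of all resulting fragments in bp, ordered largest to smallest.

2426, 426, 209 bp

Combined cut positions (sorted): 266, 475, 2901.
Circular molecule, 3 cuts → 3 fragments:
  475 − 266 = 209 bp
  2901 − 475 = 2426 bp
  wrap: 3061 − 2901 + 266 = 426 bp
Sorted largest to smallest: 2426, 426, 209 bp.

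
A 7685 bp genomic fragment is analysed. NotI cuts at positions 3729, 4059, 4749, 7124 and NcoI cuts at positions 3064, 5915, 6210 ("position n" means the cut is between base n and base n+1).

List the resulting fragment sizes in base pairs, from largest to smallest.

3064, 1166, 914, 690, 665, 561, 330, 295 bp

Combined cut positions (sorted): 3064, 3729, 4059, 4749, 5915, 6210, 7124.
Linear molecule, 7 cuts → 8 fragments:
  3064 − 0 = 3064 bp
  3729 − 3064 = 665 bp
  4059 − 3729 = 330 bp
  4749 − 4059 = 690 bp
  5915 − 4749 = 1166 bp
  6210 − 5915 = 295 bp
  7124 − 6210 = 914 bp
  7685 − 7124 = 561 bp
Sorted largest to smallest: 3064, 1166, 914, 690, 665, 561, 330, 295 bp.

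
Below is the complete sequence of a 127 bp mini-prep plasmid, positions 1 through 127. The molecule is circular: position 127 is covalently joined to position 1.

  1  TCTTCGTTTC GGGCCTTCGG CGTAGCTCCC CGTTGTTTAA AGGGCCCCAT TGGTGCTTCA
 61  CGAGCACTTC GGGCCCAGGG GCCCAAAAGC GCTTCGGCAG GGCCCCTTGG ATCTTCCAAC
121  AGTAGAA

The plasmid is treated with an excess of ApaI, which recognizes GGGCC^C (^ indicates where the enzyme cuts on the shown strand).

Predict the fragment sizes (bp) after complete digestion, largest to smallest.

69, 29, 21, 8 bp

ApaI sites (GGGCCC) start at positions 42, 71, 79, 100.
ApaI cuts after base 5 of each site (before the last base), so after positions 46, 75, 83, 104.
Circular molecule, 4 cuts → 4 fragments:
  47–75 → 29 bp
  76–83 → 8 bp
  84–104 → 21 bp
  105–127 then 1–46 → 23 + 46 = 69 bp
Sorted largest to smallest: 69, 29, 21, 8 bp.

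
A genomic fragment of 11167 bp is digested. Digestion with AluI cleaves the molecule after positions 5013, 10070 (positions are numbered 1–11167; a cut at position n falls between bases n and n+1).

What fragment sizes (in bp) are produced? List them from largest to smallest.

Linear molecule, 2 cuts → 3 fragments:
  5013 − 0 = 5013 bp
  10070 − 5013 = 5057 bp
  11167 − 10070 = 1097 bp
Sorted largest to smallest: 5057, 5013, 1097 bp.

5057, 5013, 1097 bp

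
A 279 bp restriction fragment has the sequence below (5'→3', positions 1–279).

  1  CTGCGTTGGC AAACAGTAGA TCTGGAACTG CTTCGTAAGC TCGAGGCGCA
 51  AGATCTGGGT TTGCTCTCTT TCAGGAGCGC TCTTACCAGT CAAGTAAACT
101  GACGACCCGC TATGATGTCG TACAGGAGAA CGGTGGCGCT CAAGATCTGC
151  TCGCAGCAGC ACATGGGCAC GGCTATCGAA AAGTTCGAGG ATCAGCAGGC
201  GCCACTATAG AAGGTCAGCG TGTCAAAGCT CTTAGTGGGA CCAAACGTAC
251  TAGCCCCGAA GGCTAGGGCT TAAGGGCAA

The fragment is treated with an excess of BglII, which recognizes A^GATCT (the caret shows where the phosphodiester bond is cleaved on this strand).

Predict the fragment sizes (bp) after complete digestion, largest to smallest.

BglII sites (AGATCT) start at positions 18, 51, 143.
BglII cuts after the first base of each site, so after positions 18, 51, 143.
Linear molecule, 3 cuts → 4 fragments:
  1–18 → 18 bp
  19–51 → 33 bp
  52–143 → 92 bp
  144–279 → 136 bp
Sorted largest to smallest: 136, 92, 33, 18 bp.

136, 92, 33, 18 bp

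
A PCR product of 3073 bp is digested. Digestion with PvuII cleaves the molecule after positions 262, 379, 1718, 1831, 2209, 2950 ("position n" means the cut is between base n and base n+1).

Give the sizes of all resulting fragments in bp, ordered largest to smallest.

1339, 741, 378, 262, 123, 117, 113 bp

Linear molecule, 6 cuts → 7 fragments:
  262 − 0 = 262 bp
  379 − 262 = 117 bp
  1718 − 379 = 1339 bp
  1831 − 1718 = 113 bp
  2209 − 1831 = 378 bp
  2950 − 2209 = 741 bp
  3073 − 2950 = 123 bp
Sorted largest to smallest: 1339, 741, 378, 262, 123, 117, 113 bp.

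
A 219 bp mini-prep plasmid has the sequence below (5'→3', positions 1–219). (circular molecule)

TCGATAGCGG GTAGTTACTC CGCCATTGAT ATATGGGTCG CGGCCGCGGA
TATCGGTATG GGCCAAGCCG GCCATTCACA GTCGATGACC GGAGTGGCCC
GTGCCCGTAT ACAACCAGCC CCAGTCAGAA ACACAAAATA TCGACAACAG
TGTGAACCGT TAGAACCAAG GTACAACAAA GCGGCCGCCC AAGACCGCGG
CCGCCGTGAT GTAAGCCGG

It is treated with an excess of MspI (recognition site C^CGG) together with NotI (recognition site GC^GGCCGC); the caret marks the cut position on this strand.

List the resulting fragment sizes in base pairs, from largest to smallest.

MspI sites (CCGG) start at positions 68, 89, 216.
MspI cuts after the first base of each site, so after positions 68, 89, 216.
NotI sites (GCGGCCGC) start at positions 40, 181, 197.
NotI cuts after base 2 of each site, so after positions 41, 182, 198.
Combined cut positions: 41, 68, 89, 182, 198, 216.
Circular molecule, 6 cuts → 6 fragments:
  42–68 → 27 bp
  69–89 → 21 bp
  90–182 → 93 bp
  183–198 → 16 bp
  199–216 → 18 bp
  217–219 then 1–41 → 3 + 41 = 44 bp
Sorted largest to smallest: 93, 44, 27, 21, 18, 16 bp.

93, 44, 27, 21, 18, 16 bp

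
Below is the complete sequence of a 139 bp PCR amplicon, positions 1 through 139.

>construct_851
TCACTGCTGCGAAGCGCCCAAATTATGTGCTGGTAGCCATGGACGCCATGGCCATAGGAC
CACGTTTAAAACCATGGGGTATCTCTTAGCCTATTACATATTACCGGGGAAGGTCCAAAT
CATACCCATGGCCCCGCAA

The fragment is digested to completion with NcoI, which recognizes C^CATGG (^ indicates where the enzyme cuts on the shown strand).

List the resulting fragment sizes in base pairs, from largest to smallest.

54, 37, 26, 13, 9 bp

NcoI sites (CCATGG) start at positions 37, 46, 72, 126.
NcoI cuts after the first base of each site, so after positions 37, 46, 72, 126.
Linear molecule, 4 cuts → 5 fragments:
  1–37 → 37 bp
  38–46 → 9 bp
  47–72 → 26 bp
  73–126 → 54 bp
  127–139 → 13 bp
Sorted largest to smallest: 54, 37, 26, 13, 9 bp.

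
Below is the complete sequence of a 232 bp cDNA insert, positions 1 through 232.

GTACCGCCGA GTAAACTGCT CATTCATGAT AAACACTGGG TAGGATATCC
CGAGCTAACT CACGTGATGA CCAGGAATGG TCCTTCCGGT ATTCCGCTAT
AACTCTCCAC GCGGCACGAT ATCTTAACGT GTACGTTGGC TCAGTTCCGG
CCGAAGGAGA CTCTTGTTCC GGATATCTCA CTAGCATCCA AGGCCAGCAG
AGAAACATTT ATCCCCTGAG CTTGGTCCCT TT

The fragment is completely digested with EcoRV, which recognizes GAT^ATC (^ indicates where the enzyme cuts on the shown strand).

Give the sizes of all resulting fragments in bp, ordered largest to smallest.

74, 58, 54, 46 bp

EcoRV sites (GATATC) start at positions 44, 118, 172.
EcoRV cuts after base 3 of each site, so after positions 46, 120, 174.
Linear molecule, 3 cuts → 4 fragments:
  1–46 → 46 bp
  47–120 → 74 bp
  121–174 → 54 bp
  175–232 → 58 bp
Sorted largest to smallest: 74, 58, 54, 46 bp.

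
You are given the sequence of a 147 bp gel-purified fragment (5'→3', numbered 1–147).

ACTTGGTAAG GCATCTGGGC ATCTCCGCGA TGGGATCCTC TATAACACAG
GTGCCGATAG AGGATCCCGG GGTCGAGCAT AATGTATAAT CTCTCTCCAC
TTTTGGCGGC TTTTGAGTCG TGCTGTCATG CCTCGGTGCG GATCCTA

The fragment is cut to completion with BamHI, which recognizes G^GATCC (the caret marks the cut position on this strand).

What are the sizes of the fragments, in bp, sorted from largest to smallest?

78, 33, 29, 7 bp

BamHI sites (GGATCC) start at positions 33, 62, 140.
BamHI cuts after the first base of each site, so after positions 33, 62, 140.
Linear molecule, 3 cuts → 4 fragments:
  1–33 → 33 bp
  34–62 → 29 bp
  63–140 → 78 bp
  141–147 → 7 bp
Sorted largest to smallest: 78, 33, 29, 7 bp.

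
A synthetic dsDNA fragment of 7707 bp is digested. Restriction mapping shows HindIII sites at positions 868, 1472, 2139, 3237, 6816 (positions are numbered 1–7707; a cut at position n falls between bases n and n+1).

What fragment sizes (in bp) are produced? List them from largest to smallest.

Linear molecule, 5 cuts → 6 fragments:
  868 − 0 = 868 bp
  1472 − 868 = 604 bp
  2139 − 1472 = 667 bp
  3237 − 2139 = 1098 bp
  6816 − 3237 = 3579 bp
  7707 − 6816 = 891 bp
Sorted largest to smallest: 3579, 1098, 891, 868, 667, 604 bp.

3579, 1098, 891, 868, 667, 604 bp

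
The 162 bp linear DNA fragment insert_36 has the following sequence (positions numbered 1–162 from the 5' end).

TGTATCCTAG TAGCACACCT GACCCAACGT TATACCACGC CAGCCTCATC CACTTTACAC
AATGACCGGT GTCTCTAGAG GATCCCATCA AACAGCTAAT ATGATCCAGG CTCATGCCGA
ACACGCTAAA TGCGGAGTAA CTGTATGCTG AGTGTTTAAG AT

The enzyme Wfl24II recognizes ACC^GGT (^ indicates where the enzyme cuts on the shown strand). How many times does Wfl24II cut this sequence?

1

ACCGGT occurs starting at position 65.
Wfl24II cuts at 1 site.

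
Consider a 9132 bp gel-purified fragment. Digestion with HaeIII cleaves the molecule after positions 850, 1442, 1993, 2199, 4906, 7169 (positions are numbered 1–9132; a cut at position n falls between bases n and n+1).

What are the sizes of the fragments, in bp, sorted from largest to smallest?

Linear molecule, 6 cuts → 7 fragments:
  850 − 0 = 850 bp
  1442 − 850 = 592 bp
  1993 − 1442 = 551 bp
  2199 − 1993 = 206 bp
  4906 − 2199 = 2707 bp
  7169 − 4906 = 2263 bp
  9132 − 7169 = 1963 bp
Sorted largest to smallest: 2707, 2263, 1963, 850, 592, 551, 206 bp.

2707, 2263, 1963, 850, 592, 551, 206 bp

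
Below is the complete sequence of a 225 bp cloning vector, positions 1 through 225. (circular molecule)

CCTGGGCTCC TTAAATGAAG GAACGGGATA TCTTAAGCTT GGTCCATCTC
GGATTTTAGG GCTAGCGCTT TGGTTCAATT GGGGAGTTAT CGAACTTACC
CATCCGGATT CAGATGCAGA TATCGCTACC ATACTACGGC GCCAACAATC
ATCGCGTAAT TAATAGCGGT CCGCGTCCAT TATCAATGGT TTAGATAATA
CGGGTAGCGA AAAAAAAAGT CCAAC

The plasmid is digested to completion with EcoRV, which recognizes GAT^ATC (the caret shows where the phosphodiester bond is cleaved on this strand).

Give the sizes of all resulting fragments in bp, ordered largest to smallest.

133, 92 bp

EcoRV sites (GATATC) start at positions 27, 119.
EcoRV cuts after base 3 of each site, so after positions 29, 121.
Circular molecule, 2 cuts → 2 fragments:
  30–121 → 92 bp
  122–225 then 1–29 → 104 + 29 = 133 bp
Sorted largest to smallest: 133, 92 bp.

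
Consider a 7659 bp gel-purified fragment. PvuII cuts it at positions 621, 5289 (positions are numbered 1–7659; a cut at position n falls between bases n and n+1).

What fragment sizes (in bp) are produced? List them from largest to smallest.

Linear molecule, 2 cuts → 3 fragments:
  621 − 0 = 621 bp
  5289 − 621 = 4668 bp
  7659 − 5289 = 2370 bp
Sorted largest to smallest: 4668, 2370, 621 bp.

4668, 2370, 621 bp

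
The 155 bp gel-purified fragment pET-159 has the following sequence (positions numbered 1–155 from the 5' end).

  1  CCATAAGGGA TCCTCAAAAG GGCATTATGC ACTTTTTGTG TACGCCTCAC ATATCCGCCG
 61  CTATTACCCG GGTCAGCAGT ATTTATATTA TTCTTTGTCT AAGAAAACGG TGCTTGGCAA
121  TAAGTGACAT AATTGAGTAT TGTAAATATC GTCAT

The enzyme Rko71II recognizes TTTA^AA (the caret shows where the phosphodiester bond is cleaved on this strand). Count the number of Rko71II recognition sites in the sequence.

No occurrence of TTTAAA is present in the sequence.
Rko71II does not cut: 0 sites.

0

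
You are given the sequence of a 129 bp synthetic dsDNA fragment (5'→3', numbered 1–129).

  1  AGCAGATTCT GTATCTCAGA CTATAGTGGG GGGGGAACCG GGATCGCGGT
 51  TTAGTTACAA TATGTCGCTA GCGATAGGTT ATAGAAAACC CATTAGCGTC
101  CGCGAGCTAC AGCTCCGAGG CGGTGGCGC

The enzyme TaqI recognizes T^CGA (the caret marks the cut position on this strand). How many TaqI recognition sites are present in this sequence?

No occurrence of TCGA is present in the sequence.
TaqI does not cut: 0 sites.

0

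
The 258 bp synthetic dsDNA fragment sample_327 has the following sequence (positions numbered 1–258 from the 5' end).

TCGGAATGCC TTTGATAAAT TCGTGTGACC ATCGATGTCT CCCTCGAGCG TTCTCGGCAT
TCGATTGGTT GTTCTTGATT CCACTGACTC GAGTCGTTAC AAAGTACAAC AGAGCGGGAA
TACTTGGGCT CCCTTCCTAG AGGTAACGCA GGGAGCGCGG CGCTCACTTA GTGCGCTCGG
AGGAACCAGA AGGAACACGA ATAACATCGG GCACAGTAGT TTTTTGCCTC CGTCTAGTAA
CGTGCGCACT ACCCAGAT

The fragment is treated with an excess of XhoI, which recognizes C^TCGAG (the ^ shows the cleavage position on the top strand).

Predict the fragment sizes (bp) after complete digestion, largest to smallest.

XhoI sites (CTCGAG) start at positions 43, 88.
XhoI cuts after the first base of each site, so after positions 43, 88.
Linear molecule, 2 cuts → 3 fragments:
  1–43 → 43 bp
  44–88 → 45 bp
  89–258 → 170 bp
Sorted largest to smallest: 170, 45, 43 bp.

170, 45, 43 bp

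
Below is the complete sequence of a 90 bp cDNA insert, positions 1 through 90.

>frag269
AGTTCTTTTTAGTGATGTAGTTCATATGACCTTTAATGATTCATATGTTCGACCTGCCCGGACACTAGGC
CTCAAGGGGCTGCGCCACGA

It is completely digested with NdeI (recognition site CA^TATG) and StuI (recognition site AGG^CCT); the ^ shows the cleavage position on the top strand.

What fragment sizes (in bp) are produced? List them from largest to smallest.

NdeI sites (CATATG) start at positions 23, 42.
NdeI cuts after base 2 of each site, so after positions 24, 43.
The StuI site (AGGCCT) starts at position 67.
StuI cuts after base 3 of each site, so after position 69.
Combined cut positions: 24, 43, 69.
Linear molecule, 3 cuts → 4 fragments:
  1–24 → 24 bp
  25–43 → 19 bp
  44–69 → 26 bp
  70–90 → 21 bp
Sorted largest to smallest: 26, 24, 21, 19 bp.

26, 24, 21, 19 bp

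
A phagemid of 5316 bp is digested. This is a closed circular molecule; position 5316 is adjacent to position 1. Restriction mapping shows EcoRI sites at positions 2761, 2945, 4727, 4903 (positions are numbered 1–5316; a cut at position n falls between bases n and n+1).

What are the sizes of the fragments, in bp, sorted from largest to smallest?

3174, 1782, 184, 176 bp

Circular molecule, 4 cuts → 4 fragments:
  2945 − 2761 = 184 bp
  4727 − 2945 = 1782 bp
  4903 − 4727 = 176 bp
  wrap: 5316 − 4903 + 2761 = 3174 bp
Sorted largest to smallest: 3174, 1782, 184, 176 bp.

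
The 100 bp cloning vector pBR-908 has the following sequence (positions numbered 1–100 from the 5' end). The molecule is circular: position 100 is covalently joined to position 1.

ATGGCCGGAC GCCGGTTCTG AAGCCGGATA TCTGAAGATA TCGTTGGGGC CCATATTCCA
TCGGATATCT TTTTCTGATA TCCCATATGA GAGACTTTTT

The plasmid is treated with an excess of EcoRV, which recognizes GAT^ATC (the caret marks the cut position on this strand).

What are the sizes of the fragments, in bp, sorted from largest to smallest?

EcoRV sites (GATATC) start at positions 27, 37, 64, 77.
EcoRV cuts after base 3 of each site, so after positions 29, 39, 66, 79.
Circular molecule, 4 cuts → 4 fragments:
  30–39 → 10 bp
  40–66 → 27 bp
  67–79 → 13 bp
  80–100 then 1–29 → 21 + 29 = 50 bp
Sorted largest to smallest: 50, 27, 13, 10 bp.

50, 27, 13, 10 bp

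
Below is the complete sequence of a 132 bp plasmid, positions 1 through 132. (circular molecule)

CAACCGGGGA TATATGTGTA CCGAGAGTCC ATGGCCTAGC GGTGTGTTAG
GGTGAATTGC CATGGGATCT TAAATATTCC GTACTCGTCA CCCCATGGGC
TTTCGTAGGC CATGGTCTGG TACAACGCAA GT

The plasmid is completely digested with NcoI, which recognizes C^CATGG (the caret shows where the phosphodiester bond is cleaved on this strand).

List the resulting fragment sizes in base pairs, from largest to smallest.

51, 33, 31, 17 bp

NcoI sites (CCATGG) start at positions 29, 60, 93, 110.
NcoI cuts after the first base of each site, so after positions 29, 60, 93, 110.
Circular molecule, 4 cuts → 4 fragments:
  30–60 → 31 bp
  61–93 → 33 bp
  94–110 → 17 bp
  111–132 then 1–29 → 22 + 29 = 51 bp
Sorted largest to smallest: 51, 33, 31, 17 bp.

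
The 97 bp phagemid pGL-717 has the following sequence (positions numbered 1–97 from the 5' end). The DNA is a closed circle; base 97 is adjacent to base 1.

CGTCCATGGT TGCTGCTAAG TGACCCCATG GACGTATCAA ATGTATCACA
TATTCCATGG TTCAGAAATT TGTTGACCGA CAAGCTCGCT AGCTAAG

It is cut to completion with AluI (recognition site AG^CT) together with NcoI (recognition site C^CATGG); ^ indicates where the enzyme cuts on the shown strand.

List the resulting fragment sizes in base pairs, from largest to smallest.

AluI sites (AGCT) start at positions 83, 91.
AluI cuts after base 2 of each site, so after positions 84, 92.
NcoI sites (CCATGG) start at positions 4, 26, 55.
NcoI cuts after the first base of each site, so after positions 4, 26, 55.
Combined cut positions: 4, 26, 55, 84, 92.
Circular molecule, 5 cuts → 5 fragments:
  5–26 → 22 bp
  27–55 → 29 bp
  56–84 → 29 bp
  85–92 → 8 bp
  93–97 then 1–4 → 5 + 4 = 9 bp
Sorted largest to smallest: 29, 29, 22, 9, 8 bp.

29, 29, 22, 9, 8 bp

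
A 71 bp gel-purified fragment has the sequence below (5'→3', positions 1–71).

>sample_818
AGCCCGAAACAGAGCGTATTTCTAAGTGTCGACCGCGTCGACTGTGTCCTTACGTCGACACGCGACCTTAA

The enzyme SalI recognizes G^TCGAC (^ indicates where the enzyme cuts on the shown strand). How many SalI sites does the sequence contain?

GTCGAC occurs starting at positions 28, 37, 54.
SalI cuts at 3 sites.

3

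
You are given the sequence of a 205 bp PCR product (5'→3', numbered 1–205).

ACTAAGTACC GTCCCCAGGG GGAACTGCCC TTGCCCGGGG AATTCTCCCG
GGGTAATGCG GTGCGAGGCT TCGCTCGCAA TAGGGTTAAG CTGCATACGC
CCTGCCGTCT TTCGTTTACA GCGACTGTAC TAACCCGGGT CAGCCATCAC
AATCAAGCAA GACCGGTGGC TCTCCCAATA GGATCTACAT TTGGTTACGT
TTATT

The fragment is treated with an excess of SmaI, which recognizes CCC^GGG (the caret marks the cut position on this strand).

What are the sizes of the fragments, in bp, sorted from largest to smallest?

SmaI sites (CCCGGG) start at positions 34, 47, 134.
SmaI cuts after base 3 of each site, so after positions 36, 49, 136.
Linear molecule, 3 cuts → 4 fragments:
  1–36 → 36 bp
  37–49 → 13 bp
  50–136 → 87 bp
  137–205 → 69 bp
Sorted largest to smallest: 87, 69, 36, 13 bp.

87, 69, 36, 13 bp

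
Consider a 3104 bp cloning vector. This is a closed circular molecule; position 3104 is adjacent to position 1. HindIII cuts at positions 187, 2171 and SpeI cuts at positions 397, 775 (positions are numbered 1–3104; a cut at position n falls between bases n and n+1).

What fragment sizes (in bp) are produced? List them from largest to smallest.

1396, 1120, 378, 210 bp

Combined cut positions (sorted): 187, 397, 775, 2171.
Circular molecule, 4 cuts → 4 fragments:
  397 − 187 = 210 bp
  775 − 397 = 378 bp
  2171 − 775 = 1396 bp
  wrap: 3104 − 2171 + 187 = 1120 bp
Sorted largest to smallest: 1396, 1120, 378, 210 bp.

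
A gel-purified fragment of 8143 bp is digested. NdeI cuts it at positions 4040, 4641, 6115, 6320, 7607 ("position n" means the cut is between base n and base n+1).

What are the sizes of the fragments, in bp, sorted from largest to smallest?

4040, 1474, 1287, 601, 536, 205 bp

Linear molecule, 5 cuts → 6 fragments:
  4040 − 0 = 4040 bp
  4641 − 4040 = 601 bp
  6115 − 4641 = 1474 bp
  6320 − 6115 = 205 bp
  7607 − 6320 = 1287 bp
  8143 − 7607 = 536 bp
Sorted largest to smallest: 4040, 1474, 1287, 601, 536, 205 bp.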